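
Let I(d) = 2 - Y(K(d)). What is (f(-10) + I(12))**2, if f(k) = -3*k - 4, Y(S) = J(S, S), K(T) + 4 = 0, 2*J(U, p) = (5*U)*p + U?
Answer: 100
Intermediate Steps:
J(U, p) = U/2 + 5*U*p/2 (J(U, p) = ((5*U)*p + U)/2 = (5*U*p + U)/2 = (U + 5*U*p)/2 = U/2 + 5*U*p/2)
K(T) = -4 (K(T) = -4 + 0 = -4)
Y(S) = S*(1 + 5*S)/2
f(k) = -4 - 3*k
I(d) = -36 (I(d) = 2 - (-4)*(1 + 5*(-4))/2 = 2 - (-4)*(1 - 20)/2 = 2 - (-4)*(-19)/2 = 2 - 1*38 = 2 - 38 = -36)
(f(-10) + I(12))**2 = ((-4 - 3*(-10)) - 36)**2 = ((-4 + 30) - 36)**2 = (26 - 36)**2 = (-10)**2 = 100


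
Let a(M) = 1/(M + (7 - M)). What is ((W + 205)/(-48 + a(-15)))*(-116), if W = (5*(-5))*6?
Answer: 8932/67 ≈ 133.31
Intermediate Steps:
W = -150 (W = -25*6 = -150)
a(M) = 1/7
((W + 205)/(-48 + a(-15)))*(-116) = ((-150 + 205)/(-48 + 1/7))*(-116) = (55/(-335/7))*(-116) = (55*(-7/335))*(-116) = -77/67*(-116) = 8932/67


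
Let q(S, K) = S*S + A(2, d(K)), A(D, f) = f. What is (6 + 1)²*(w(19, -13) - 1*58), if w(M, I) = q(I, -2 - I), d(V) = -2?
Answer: 5341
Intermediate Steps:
q(S, K) = -2 + S² (q(S, K) = S*S - 2 = S² - 2 = -2 + S²)
w(M, I) = -2 + I²
(6 + 1)²*(w(19, -13) - 1*58) = (6 + 1)²*((-2 + (-13)²) - 1*58) = 7²*((-2 + 169) - 58) = 49*(167 - 58) = 49*109 = 5341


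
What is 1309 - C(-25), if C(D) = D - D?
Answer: 1309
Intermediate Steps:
C(D) = 0
1309 - C(-25) = 1309 - 1*0 = 1309 + 0 = 1309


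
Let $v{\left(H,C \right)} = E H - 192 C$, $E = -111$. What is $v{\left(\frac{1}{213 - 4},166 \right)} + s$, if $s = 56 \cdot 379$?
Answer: $- \frac{2225543}{209} \approx -10649.0$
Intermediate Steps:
$v{\left(H,C \right)} = - 192 C - 111 H$ ($v{\left(H,C \right)} = - 111 H - 192 C = - 192 C - 111 H$)
$s = 21224$
$v{\left(\frac{1}{213 - 4},166 \right)} + s = \left(\left(-192\right) 166 - \frac{111}{213 - 4}\right) + 21224 = \left(-31872 - \frac{111}{209}\right) + 21224 = - \frac{6661359}{209} + 21224 = - \frac{2225543}{209}$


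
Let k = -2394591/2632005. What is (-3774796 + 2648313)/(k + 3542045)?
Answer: -988302962805/3107559251878 ≈ -0.31803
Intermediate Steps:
k = -798197/877335 (k = -2394591*1/2632005 = -798197/877335 ≈ -0.90980)
(-3774796 + 2648313)/(k + 3542045) = (-3774796 + 2648313)/(-798197/877335 + 3542045) = -1126483/3107559251878/877335 = -1126483*877335/3107559251878 = -988302962805/3107559251878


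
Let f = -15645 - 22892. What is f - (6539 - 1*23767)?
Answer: -21309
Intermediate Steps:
f = -38537
f - (6539 - 1*23767) = -38537 - (6539 - 1*23767) = -38537 - (6539 - 23767) = -38537 - 1*(-17228) = -38537 + 17228 = -21309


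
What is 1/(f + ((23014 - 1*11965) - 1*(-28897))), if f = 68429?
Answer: 1/108375 ≈ 9.2272e-6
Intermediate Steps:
1/(f + ((23014 - 1*11965) - 1*(-28897))) = 1/(68429 + ((23014 - 1*11965) - 1*(-28897))) = 1/(68429 + ((23014 - 11965) + 28897)) = 1/(68429 + (11049 + 28897)) = 1/(68429 + 39946) = 1/108375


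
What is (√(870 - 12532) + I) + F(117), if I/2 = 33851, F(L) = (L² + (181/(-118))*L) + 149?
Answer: 9600543/118 + 7*I*√238 ≈ 81361.0 + 107.99*I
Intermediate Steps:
F(L) = 149 + L² - 181*L/118 (F(L) = (L² + (181*(-1/118))*L) + 149 = (L² - 181*L/118) + 149 = 149 + L² - 181*L/118)
I = 67702 (I = 2*33851 = 67702)
(√(870 - 12532) + I) + F(117) = (√(870 - 12532) + 67702) + (149 + 117² - 181/118*117) = (√(-11662) + 67702) + (149 + 13689 - 21177/118) = (7*I*√238 + 67702) + 1611707/118 = (67702 + 7*I*√238) + 1611707/118 = 9600543/118 + 7*I*√238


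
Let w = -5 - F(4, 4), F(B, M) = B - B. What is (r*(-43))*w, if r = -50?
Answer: -10750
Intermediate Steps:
F(B, M) = 0
w = -5 (w = -5 - 1*0 = -5 + 0 = -5)
(r*(-43))*w = -50*(-43)*(-5) = 2150*(-5) = -10750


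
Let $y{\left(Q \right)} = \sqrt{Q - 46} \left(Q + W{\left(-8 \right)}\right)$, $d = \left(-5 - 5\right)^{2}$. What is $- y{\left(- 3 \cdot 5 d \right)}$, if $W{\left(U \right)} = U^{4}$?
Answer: $- 2596 i \sqrt{1546} \approx - 1.0207 \cdot 10^{5} i$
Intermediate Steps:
$d = 100$ ($d = \left(-10\right)^{2} = 100$)
$y{\left(Q \right)} = \sqrt{-46 + Q} \left(4096 + Q\right)$ ($y{\left(Q \right)} = \sqrt{Q - 46} \left(Q + \left(-8\right)^{4}\right) = \sqrt{-46 + Q} \left(Q + 4096\right) = \sqrt{-46 + Q} \left(4096 + Q\right)$)
$- y{\left(- 3 \cdot 5 d \right)} = - \sqrt{-46 - 3 \cdot 5 \cdot 100} \left(4096 - 3 \cdot 5 \cdot 100\right) = - \sqrt{-46 - 15 \cdot 100} \left(4096 - 15 \cdot 100\right) = - \sqrt{-46 - 1500} \left(4096 - 1500\right) = - \sqrt{-1546} \cdot 2596 = - i \sqrt{1546} \cdot 2596 = - 2596 i \sqrt{1546}$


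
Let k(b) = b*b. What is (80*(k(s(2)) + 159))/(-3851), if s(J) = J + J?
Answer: -14000/3851 ≈ -3.6354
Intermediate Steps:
s(J) = 2*J
k(b) = b²
(80*(k(s(2)) + 159))/(-3851) = (80*((2*2)² + 159))/(-3851) = (80*(4² + 159))*(-1/3851) = (80*(16 + 159))*(-1/3851) = (80*175)*(-1/3851) = 14000*(-1/3851) = -14000/3851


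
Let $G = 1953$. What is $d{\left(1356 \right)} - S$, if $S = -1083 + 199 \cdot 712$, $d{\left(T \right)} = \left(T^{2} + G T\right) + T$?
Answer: $4347755$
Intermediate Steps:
$d{\left(T \right)} = T^{2} + 1954 T$ ($d{\left(T \right)} = \left(T^{2} + 1953 T\right) + T = T^{2} + 1954 T$)
$S = 140605$ ($S = -1083 + 141688 = 140605$)
$d{\left(1356 \right)} - S = 1356 \left(1954 + 1356\right) - 140605 = 1356 \cdot 3310 - 140605 = 4488360 - 140605 = 4347755$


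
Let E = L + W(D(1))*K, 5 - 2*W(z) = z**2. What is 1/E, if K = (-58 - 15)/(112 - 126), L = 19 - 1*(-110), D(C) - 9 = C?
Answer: -28/3323 ≈ -0.0084261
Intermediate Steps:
D(C) = 9 + C
L = 129 (L = 19 + 110 = 129)
K = 73/14 (K = -73/(-14) = -73*(-1/14) = 73/14 ≈ 5.2143)
W(z) = 5/2 - z**2/2
E = -3323/28 (E = 129 + (5/2 - (9 + 1)**2/2)*(73/14) = 129 + (5/2 - 1/2*10**2)*(73/14) = 129 + (5/2 - 1/2*100)*(73/14) = 129 + (5/2 - 50)*(73/14) = 129 - 95/2*73/14 = 129 - 6935/28 = -3323/28 ≈ -118.68)
1/E = 1/(-3323/28) = -28/3323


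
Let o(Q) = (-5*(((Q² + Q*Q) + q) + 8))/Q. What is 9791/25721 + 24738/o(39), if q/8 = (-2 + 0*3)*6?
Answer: -1762181768/27135655 ≈ -64.940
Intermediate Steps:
q = -96 (q = 8*((-2 + 0*3)*6) = 8*((-2 + 0)*6) = 8*(-2*6) = 8*(-12) = -96)
o(Q) = (440 - 10*Q²)/Q (o(Q) = (-5*(((Q² + Q*Q) - 96) + 8))/Q = (-5*(((Q² + Q²) - 96) + 8))/Q = (-5*((2*Q² - 96) + 8))/Q = (-5*((-96 + 2*Q²) + 8))/Q = (-5*(-88 + 2*Q²))/Q = (440 - 10*Q²)/Q)
9791/25721 + 24738/o(39) = 9791/25721 + 24738/(-10*39 + 440/39) = 9791*(1/25721) + 24738/(-390 + 440*(1/39)) = 9791/25721 + 24738/(-390 + 440/39) = 9791/25721 + 24738/(-14770/39) = 9791/25721 + 24738*(-39/14770) = 9791/25721 - 68913/1055 = -1762181768/27135655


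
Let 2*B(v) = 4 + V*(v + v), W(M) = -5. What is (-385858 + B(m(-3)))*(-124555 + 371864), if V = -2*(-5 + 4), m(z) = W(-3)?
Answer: -95428134594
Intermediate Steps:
m(z) = -5
V = 2 (V = -2*(-1) = 2)
B(v) = 2 + 2*v (B(v) = (4 + 2*(v + v))/2 = (4 + 2*(2*v))/2 = (4 + 4*v)/2 = 2 + 2*v)
(-385858 + B(m(-3)))*(-124555 + 371864) = (-385858 + (2 + 2*(-5)))*(-124555 + 371864) = (-385858 + (2 - 10))*247309 = (-385858 - 8)*247309 = -385866*247309 = -95428134594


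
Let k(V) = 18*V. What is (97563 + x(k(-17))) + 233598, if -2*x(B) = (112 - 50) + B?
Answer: 331283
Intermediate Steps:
x(B) = -31 - B/2 (x(B) = -((112 - 50) + B)/2 = -(62 + B)/2 = -31 - B/2)
(97563 + x(k(-17))) + 233598 = (97563 + (-31 - 9*(-17))) + 233598 = (97563 + (-31 - ½*(-306))) + 233598 = (97563 + (-31 + 153)) + 233598 = (97563 + 122) + 233598 = 97685 + 233598 = 331283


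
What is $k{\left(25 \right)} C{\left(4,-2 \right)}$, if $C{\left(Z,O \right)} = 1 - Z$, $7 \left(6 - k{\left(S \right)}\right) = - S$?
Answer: $- \frac{201}{7} \approx -28.714$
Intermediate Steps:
$k{\left(S \right)} = 6 + \frac{S}{7}$ ($k{\left(S \right)} = 6 - \frac{\left(-1\right) S}{7} = 6 + \frac{S}{7}$)
$k{\left(25 \right)} C{\left(4,-2 \right)} = \left(6 + \frac{1}{7} \cdot 25\right) \left(1 - 4\right) = \left(6 + \frac{25}{7}\right) \left(1 - 4\right) = \frac{67}{7} \left(-3\right) = - \frac{201}{7}$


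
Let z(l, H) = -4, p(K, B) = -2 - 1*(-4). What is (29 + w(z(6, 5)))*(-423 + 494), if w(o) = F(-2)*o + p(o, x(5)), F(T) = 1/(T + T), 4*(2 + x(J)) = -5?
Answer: 2272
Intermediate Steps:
x(J) = -13/4 (x(J) = -2 + (¼)*(-5) = -2 - 5/4 = -13/4)
p(K, B) = 2 (p(K, B) = -2 + 4 = 2)
F(T) = 1/(2*T)
w(o) = 2 - o/4 (w(o) = ((½)/(-2))*o + 2 = ((½)*(-½))*o + 2 = -o/4 + 2 = 2 - o/4)
(29 + w(z(6, 5)))*(-423 + 494) = (29 + (2 - ¼*(-4)))*(-423 + 494) = (29 + (2 + 1))*71 = (29 + 3)*71 = 32*71 = 2272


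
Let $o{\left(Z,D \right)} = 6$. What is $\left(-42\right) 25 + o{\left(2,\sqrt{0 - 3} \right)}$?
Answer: $-1044$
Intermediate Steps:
$\left(-42\right) 25 + o{\left(2,\sqrt{0 - 3} \right)} = \left(-42\right) 25 + 6 = -1050 + 6 = -1044$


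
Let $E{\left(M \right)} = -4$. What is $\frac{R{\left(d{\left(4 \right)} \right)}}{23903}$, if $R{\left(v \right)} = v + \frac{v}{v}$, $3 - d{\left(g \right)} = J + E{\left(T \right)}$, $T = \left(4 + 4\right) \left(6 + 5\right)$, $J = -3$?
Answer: $\frac{1}{2173} \approx 0.00046019$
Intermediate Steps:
$T = 88$ ($T = 8 \cdot 11 = 88$)
$d{\left(g \right)} = 10$ ($d{\left(g \right)} = 3 - \left(-3 - 4\right) = 3 - -7 = 3 + 7 = 10$)
$R{\left(v \right)} = 1 + v$ ($R{\left(v \right)} = v + 1 = 1 + v$)
$\frac{R{\left(d{\left(4 \right)} \right)}}{23903} = \frac{1 + 10}{23903} = 11 \cdot \frac{1}{23903} = \frac{1}{2173}$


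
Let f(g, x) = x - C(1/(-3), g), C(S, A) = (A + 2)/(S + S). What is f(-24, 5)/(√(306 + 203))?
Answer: -28*√509/509 ≈ -1.2411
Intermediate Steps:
C(S, A) = (2 + A)/(2*S) (C(S, A) = (2 + A)/((2*S)) = (2 + A)*(1/(2*S)) = (2 + A)/(2*S))
f(g, x) = 3 + x + 3*g/2 (f(g, x) = x - (2 + g)/(2*(1/(-3))) = x - (2 + g)/(2*(-⅓)) = x - (-3)*(2 + g)/2 = x - (-3 - 3*g/2) = x + (3 + 3*g/2) = 3 + x + 3*g/2)
f(-24, 5)/(√(306 + 203)) = (3 + 5 + (3/2)*(-24))/(√(306 + 203)) = (3 + 5 - 36)/(√509) = -28*√509/509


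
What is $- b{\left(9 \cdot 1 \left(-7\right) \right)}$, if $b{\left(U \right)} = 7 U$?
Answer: $441$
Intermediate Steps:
$- b{\left(9 \cdot 1 \left(-7\right) \right)} = - 7 \cdot 9 \cdot 1 \left(-7\right) = - 7 \cdot 9 \left(-7\right) = - 7 \left(-63\right) = \left(-1\right) \left(-441\right) = 441$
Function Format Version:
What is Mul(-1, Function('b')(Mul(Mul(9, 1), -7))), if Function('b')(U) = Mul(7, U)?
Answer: 441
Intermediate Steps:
Mul(-1, Function('b')(Mul(Mul(9, 1), -7))) = Mul(-1, Mul(7, Mul(Mul(9, 1), -7))) = Mul(-1, Mul(7, Mul(9, -7))) = Mul(-1, Mul(7, -63)) = Mul(-1, -441) = 441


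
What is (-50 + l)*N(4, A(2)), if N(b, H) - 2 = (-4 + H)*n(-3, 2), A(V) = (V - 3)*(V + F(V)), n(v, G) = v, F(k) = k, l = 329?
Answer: 7254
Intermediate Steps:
A(V) = 2*V*(-3 + V) (A(V) = (V - 3)*(V + V) = (-3 + V)*(2*V) = 2*V*(-3 + V))
N(b, H) = 14 - 3*H (N(b, H) = 2 + (-4 + H)*(-3) = 2 + (12 - 3*H) = 14 - 3*H)
(-50 + l)*N(4, A(2)) = (-50 + 329)*(14 - 6*2*(-3 + 2)) = 279*(14 - 6*2*(-1)) = 279*(14 - 3*(-4)) = 279*(14 + 12) = 279*26 = 7254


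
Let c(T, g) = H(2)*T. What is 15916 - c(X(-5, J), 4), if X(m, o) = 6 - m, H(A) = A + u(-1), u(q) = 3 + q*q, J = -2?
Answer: 15850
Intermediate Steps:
u(q) = 3 + q²
H(A) = 4 + A (H(A) = A + (3 + (-1)²) = A + (3 + 1) = A + 4 = 4 + A)
c(T, g) = 6*T (c(T, g) = (4 + 2)*T = 6*T)
15916 - c(X(-5, J), 4) = 15916 - 6*(6 - 1*(-5)) = 15916 - 6*(6 + 5) = 15916 - 6*11 = 15916 - 1*66 = 15916 - 66 = 15850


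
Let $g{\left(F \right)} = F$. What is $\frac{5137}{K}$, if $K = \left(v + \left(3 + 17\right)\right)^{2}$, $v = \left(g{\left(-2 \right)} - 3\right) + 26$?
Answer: $\frac{5137}{1681} \approx 3.0559$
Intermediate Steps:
$v = 21$ ($v = \left(-2 - 3\right) + 26 = -5 + 26 = 21$)
$K = 1681$ ($K = \left(21 + \left(3 + 17\right)\right)^{2} = \left(21 + 20\right)^{2} = 41^{2} = 1681$)
$\frac{5137}{K} = \frac{5137}{1681}$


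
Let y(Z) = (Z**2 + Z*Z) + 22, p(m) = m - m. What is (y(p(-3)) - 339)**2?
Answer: 100489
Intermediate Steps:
p(m) = 0
y(Z) = 22 + 2*Z**2 (y(Z) = (Z**2 + Z**2) + 22 = 2*Z**2 + 22 = 22 + 2*Z**2)
(y(p(-3)) - 339)**2 = ((22 + 2*0**2) - 339)**2 = ((22 + 2*0) - 339)**2 = ((22 + 0) - 339)**2 = (22 - 339)**2 = (-317)**2 = 100489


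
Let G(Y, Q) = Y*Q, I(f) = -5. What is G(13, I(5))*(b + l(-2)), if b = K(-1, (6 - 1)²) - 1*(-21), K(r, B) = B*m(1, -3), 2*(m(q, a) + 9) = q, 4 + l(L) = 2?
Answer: 25155/2 ≈ 12578.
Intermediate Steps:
l(L) = -2 (l(L) = -4 + 2 = -2)
m(q, a) = -9 + q/2
K(r, B) = -17*B/2 (K(r, B) = B*(-9 + (½)*1) = B*(-9 + ½) = B*(-17/2) = -17*B/2)
b = -383/2 (b = -17*(6 - 1)²/2 - 1*(-21) = -17/2*5² + 21 = -17/2*25 + 21 = -425/2 + 21 = -383/2 ≈ -191.50)
G(Y, Q) = Q*Y
G(13, I(5))*(b + l(-2)) = (-5*13)*(-383/2 - 2) = -65*(-387/2) = 25155/2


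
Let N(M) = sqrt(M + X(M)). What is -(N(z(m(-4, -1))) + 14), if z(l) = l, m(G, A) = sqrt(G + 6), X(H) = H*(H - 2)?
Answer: -14 - 2**(1/4)*sqrt(-1 + sqrt(2)) ≈ -14.765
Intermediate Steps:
X(H) = H*(-2 + H)
m(G, A) = sqrt(6 + G)
N(M) = sqrt(M + M*(-2 + M))
-(N(z(m(-4, -1))) + 14) = -(sqrt(sqrt(6 - 4)*(-1 + sqrt(6 - 4))) + 14) = -(sqrt(sqrt(2)*(-1 + sqrt(2))) + 14) = -(2**(1/4)*sqrt(-1 + sqrt(2)) + 14) = -(14 + 2**(1/4)*sqrt(-1 + sqrt(2))) = -14 - 2**(1/4)*sqrt(-1 + sqrt(2))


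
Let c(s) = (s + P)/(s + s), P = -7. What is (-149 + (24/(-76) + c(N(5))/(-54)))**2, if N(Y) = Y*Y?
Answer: 181108973761/8122500 ≈ 22297.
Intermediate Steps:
N(Y) = Y**2
c(s) = (-7 + s)/(2*s) (c(s) = (s - 7)/(s + s) = (-7 + s)/((2*s)) = (-7 + s)*(1/(2*s)) = (-7 + s)/(2*s))
(-149 + (24/(-76) + c(N(5))/(-54)))**2 = (-149 + (24/(-76) + ((-7 + 5**2)/(2*(5**2)))/(-54)))**2 = (-149 + (24*(-1/76) + ((1/2)*(-7 + 25)/25)*(-1/54)))**2 = (-149 + (-6/19 + ((1/2)*(1/25)*18)*(-1/54)))**2 = (-149 + (-6/19 + (9/25)*(-1/54)))**2 = (-149 + (-6/19 - 1/150))**2 = (-149 - 919/2850)**2 = (-425569/2850)**2 = 181108973761/8122500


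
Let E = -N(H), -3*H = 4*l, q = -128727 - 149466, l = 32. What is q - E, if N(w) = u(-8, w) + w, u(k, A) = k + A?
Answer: -834859/3 ≈ -2.7829e+5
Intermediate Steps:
u(k, A) = A + k
q = -278193
H = -128/3 (H = -4*32/3 = -⅓*128 = -128/3 ≈ -42.667)
N(w) = -8 + 2*w (N(w) = (w - 8) + w = (-8 + w) + w = -8 + 2*w)
E = 280/3 (E = -(-8 + 2*(-128/3)) = -(-8 - 256/3) = -1*(-280/3) = 280/3 ≈ 93.333)
q - E = -278193 - 1*280/3 = -278193 - 280/3 = -834859/3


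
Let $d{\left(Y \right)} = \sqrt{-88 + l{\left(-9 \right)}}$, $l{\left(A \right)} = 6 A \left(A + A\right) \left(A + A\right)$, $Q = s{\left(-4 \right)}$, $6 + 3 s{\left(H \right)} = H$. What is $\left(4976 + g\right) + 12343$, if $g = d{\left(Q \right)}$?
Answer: $17319 + 4 i \sqrt{1099} \approx 17319.0 + 132.6 i$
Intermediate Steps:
$s{\left(H \right)} = -2 + \frac{H}{3}$
$Q = - \frac{10}{3}$ ($Q = -2 + \frac{1}{3} \left(-4\right) = -2 - \frac{4}{3} = - \frac{10}{3} \approx -3.3333$)
$l{\left(A \right)} = 24 A^{3}$ ($l{\left(A \right)} = 6 A 2 A 2 A = 6 A 4 A^{2} = 24 A^{3}$)
$d{\left(Y \right)} = 4 i \sqrt{1099}$ ($d{\left(Y \right)} = \sqrt{-88 + 24 \left(-9\right)^{3}} = \sqrt{-88 + 24 \left(-729\right)} = \sqrt{-88 - 17496} = \sqrt{-17584} = 4 i \sqrt{1099}$)
$g = 4 i \sqrt{1099} \approx 132.6 i$
$\left(4976 + g\right) + 12343 = \left(4976 + 4 i \sqrt{1099}\right) + 12343 = 17319 + 4 i \sqrt{1099}$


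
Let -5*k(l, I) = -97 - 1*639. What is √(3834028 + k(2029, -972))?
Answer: 2*√23963595/5 ≈ 1958.1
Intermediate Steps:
k(l, I) = 736/5 (k(l, I) = -(-97 - 1*639)/5 = -(-97 - 639)/5 = -⅕*(-736) = 736/5)
√(3834028 + k(2029, -972)) = √(3834028 + 736/5) = √(19170876/5) = 2*√23963595/5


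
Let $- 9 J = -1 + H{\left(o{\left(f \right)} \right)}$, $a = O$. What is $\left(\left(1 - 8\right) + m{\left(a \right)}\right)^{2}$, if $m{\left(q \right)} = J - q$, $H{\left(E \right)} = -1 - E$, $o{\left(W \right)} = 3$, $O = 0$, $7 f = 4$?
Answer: $\frac{3364}{81} \approx 41.531$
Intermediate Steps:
$f = \frac{4}{7}$ ($f = \frac{1}{7} \cdot 4 = \frac{4}{7} \approx 0.57143$)
$a = 0$
$J = \frac{5}{9}$ ($J = - \frac{-1 - 4}{9} = \left(- \frac{1}{9}\right) \left(-5\right) = \frac{5}{9} \approx 0.55556$)
$m{\left(q \right)} = \frac{5}{9} - q$
$\left(\left(1 - 8\right) + m{\left(a \right)}\right)^{2} = \left(\left(1 - 8\right) + \left(\frac{5}{9} - 0\right)\right)^{2} = \left(\left(1 - 8\right) + \left(\frac{5}{9} + 0\right)\right)^{2} = \left(-7 + \frac{5}{9}\right)^{2} = \left(- \frac{58}{9}\right)^{2} = \frac{3364}{81}$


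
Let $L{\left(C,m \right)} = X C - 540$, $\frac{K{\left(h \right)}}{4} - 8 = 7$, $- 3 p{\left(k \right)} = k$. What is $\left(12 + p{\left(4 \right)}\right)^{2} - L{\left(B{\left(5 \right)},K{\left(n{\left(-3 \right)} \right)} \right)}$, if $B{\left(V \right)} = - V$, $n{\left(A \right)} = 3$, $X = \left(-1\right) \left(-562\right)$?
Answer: $\frac{31174}{9} \approx 3463.8$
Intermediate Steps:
$p{\left(k \right)} = - \frac{k}{3}$
$X = 562$
$K{\left(h \right)} = 60$ ($K{\left(h \right)} = 32 + 4 \cdot 7 = 32 + 28 = 60$)
$L{\left(C,m \right)} = -540 + 562 C$ ($L{\left(C,m \right)} = 562 C - 540 = -540 + 562 C$)
$\left(12 + p{\left(4 \right)}\right)^{2} - L{\left(B{\left(5 \right)},K{\left(n{\left(-3 \right)} \right)} \right)} = \left(12 - \frac{4}{3}\right)^{2} - \left(-540 + 562 \left(\left(-1\right) 5\right)\right) = \left(12 - \frac{4}{3}\right)^{2} - \left(-540 + 562 \left(-5\right)\right) = \left(\frac{32}{3}\right)^{2} - \left(-540 - 2810\right) = \frac{1024}{9} - -3350 = \frac{1024}{9} + 3350 = \frac{31174}{9}$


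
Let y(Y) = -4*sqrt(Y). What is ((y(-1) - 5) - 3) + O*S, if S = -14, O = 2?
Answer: -36 - 4*I ≈ -36.0 - 4.0*I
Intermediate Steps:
((y(-1) - 5) - 3) + O*S = ((-4*I - 5) - 3) + 2*(-14) = ((-4*I - 5) - 3) - 28 = ((-5 - 4*I) - 3) - 28 = (-8 - 4*I) - 28 = -36 - 4*I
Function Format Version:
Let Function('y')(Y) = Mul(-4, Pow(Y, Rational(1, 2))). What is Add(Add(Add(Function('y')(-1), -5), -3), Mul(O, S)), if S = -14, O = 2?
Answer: Add(-36, Mul(-4, I)) ≈ Add(-36.000, Mul(-4.0000, I))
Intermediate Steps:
Add(Add(Add(Function('y')(-1), -5), -3), Mul(O, S)) = Add(Add(Add(Mul(-4, Pow(-1, Rational(1, 2))), -5), -3), Mul(2, -14)) = Add(Add(Add(Mul(-4, I), -5), -3), -28) = Add(Add(Add(-5, Mul(-4, I)), -3), -28) = Add(Add(-8, Mul(-4, I)), -28) = Add(-36, Mul(-4, I))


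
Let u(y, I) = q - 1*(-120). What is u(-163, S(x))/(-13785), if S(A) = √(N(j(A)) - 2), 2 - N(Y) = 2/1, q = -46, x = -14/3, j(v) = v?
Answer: -74/13785 ≈ -0.0053682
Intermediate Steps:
x = -14/3 (x = -14*⅓ = -14/3 ≈ -4.6667)
N(Y) = 0 (N(Y) = 2 - 2/1 = 2 - 2 = 0)
S(A) = I*√2 (S(A) = √(0 - 2) = √(-2) = I*√2)
u(y, I) = 74 (u(y, I) = -46 - 1*(-120) = -46 + 120 = 74)
u(-163, S(x))/(-13785) = 74/(-13785) = 74*(-1/13785) = -74/13785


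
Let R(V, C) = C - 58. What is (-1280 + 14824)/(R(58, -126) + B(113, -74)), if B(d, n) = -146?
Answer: -6772/165 ≈ -41.042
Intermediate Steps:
R(V, C) = -58 + C
(-1280 + 14824)/(R(58, -126) + B(113, -74)) = (-1280 + 14824)/((-58 - 126) - 146) = 13544/(-184 - 146) = 13544/(-330) = 13544*(-1/330) = -6772/165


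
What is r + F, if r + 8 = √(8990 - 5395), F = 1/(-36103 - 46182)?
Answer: -658281/82285 + √3595 ≈ 51.958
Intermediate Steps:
F = -1/82285 (F = 1/(-82285) = -1/82285 ≈ -1.2153e-5)
r = -8 + √3595 (r = -8 + √(8990 - 5395) = -8 + √3595 ≈ 51.958)
r + F = (-8 + √3595) - 1/82285 = -658281/82285 + √3595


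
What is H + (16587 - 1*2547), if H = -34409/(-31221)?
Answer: 438377249/31221 ≈ 14041.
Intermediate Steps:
H = 34409/31221 (H = -34409*(-1/31221) = 34409/31221 ≈ 1.1021)
H + (16587 - 1*2547) = 34409/31221 + (16587 - 1*2547) = 34409/31221 + (16587 - 2547) = 34409/31221 + 14040 = 438377249/31221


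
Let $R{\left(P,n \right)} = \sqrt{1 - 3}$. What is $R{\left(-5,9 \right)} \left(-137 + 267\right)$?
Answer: $130 i \sqrt{2} \approx 183.85 i$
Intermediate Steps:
$R{\left(P,n \right)} = i \sqrt{2}$ ($R{\left(P,n \right)} = \sqrt{-2} = i \sqrt{2}$)
$R{\left(-5,9 \right)} \left(-137 + 267\right) = i \sqrt{2} \left(-137 + 267\right) = i \sqrt{2} \cdot 130 = 130 i \sqrt{2}$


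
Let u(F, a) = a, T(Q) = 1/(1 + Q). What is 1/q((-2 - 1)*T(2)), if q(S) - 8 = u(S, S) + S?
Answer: ⅙ ≈ 0.16667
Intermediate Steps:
q(S) = 8 + 2*S (q(S) = 8 + (S + S) = 8 + 2*S)
1/q((-2 - 1)*T(2)) = 1/(8 + 2*((-2 - 1)/(1 + 2))) = 1/(8 + 2*(-3/3)) = 1/(8 + 2*(-3*⅓)) = 1/(8 + 2*(-1)) = 1/(8 - 2) = 1/6 = ⅙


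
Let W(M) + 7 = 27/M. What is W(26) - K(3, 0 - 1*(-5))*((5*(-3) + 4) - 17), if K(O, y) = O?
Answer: 2029/26 ≈ 78.038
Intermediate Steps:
W(M) = -7 + 27/M
W(26) - K(3, 0 - 1*(-5))*((5*(-3) + 4) - 17) = (-7 + 27/26) - 3*((5*(-3) + 4) - 17) = (-7 + 27*(1/26)) - 3*((-15 + 4) - 17) = (-7 + 27/26) - 3*(-11 - 17) = -155/26 - 3*(-28) = -155/26 - 1*(-84) = -155/26 + 84 = 2029/26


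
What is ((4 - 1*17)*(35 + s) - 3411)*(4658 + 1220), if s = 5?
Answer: -23106418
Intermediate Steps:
((4 - 1*17)*(35 + s) - 3411)*(4658 + 1220) = ((4 - 1*17)*(35 + 5) - 3411)*(4658 + 1220) = ((4 - 17)*40 - 3411)*5878 = (-13*40 - 3411)*5878 = (-520 - 3411)*5878 = -3931*5878 = -23106418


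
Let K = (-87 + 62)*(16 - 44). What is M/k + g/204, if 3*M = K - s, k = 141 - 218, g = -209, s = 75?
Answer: -19531/5236 ≈ -3.7301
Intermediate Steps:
K = 700 (K = -25*(-28) = 700)
k = -77
M = 625/3 (M = (700 - 1*75)/3 = (700 - 75)/3 = (⅓)*625 = 625/3 ≈ 208.33)
M/k + g/204 = (625/3)/(-77) - 209/204 = (625/3)*(-1/77) - 209*1/204 = -625/231 - 209/204 = -19531/5236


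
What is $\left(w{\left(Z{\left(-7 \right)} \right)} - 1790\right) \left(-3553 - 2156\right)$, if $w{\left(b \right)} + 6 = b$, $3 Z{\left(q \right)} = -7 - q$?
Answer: $10253364$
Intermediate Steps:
$Z{\left(q \right)} = - \frac{7}{3} - \frac{q}{3}$ ($Z{\left(q \right)} = \frac{-7 - q}{3} = - \frac{7}{3} - \frac{q}{3}$)
$w{\left(b \right)} = -6 + b$
$\left(w{\left(Z{\left(-7 \right)} \right)} - 1790\right) \left(-3553 - 2156\right) = \left(\left(-6 - 0\right) - 1790\right) \left(-3553 - 2156\right) = \left(\left(-6 + \left(- \frac{7}{3} + \frac{7}{3}\right)\right) - 1790\right) \left(-5709\right) = \left(\left(-6 + 0\right) - 1790\right) \left(-5709\right) = \left(-6 - 1790\right) \left(-5709\right) = \left(-1796\right) \left(-5709\right) = 10253364$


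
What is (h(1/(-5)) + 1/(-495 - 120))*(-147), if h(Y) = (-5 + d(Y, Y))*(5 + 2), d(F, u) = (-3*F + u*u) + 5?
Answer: -674779/1025 ≈ -658.32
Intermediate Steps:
d(F, u) = 5 + u² - 3*F (d(F, u) = (-3*F + u²) + 5 = (u² - 3*F) + 5 = 5 + u² - 3*F)
h(Y) = -21*Y + 7*Y² (h(Y) = (-5 + (5 + Y² - 3*Y))*(5 + 2) = (Y² - 3*Y)*7 = -21*Y + 7*Y²)
(h(1/(-5)) + 1/(-495 - 120))*(-147) = (7*(-3 + 1/(-5))/(-5) + 1/(-495 - 120))*(-147) = (7*(-⅕)*(-3 - ⅕) + 1/(-615))*(-147) = (7*(-⅕)*(-16/5) - 1/615)*(-147) = (112/25 - 1/615)*(-147) = (13771/3075)*(-147) = -674779/1025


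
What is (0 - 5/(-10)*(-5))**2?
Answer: 25/4 ≈ 6.2500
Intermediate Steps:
(0 - 5/(-10)*(-5))**2 = (0 - 5*(-1/10)*(-5))**2 = (0 + (1/2)*(-5))**2 = (0 - 5/2)**2 = (-5/2)**2 = 25/4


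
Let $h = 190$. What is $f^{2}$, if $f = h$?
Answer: $36100$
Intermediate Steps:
$f = 190$
$f^{2} = 190^{2} = 36100$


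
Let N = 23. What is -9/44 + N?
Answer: 1003/44 ≈ 22.795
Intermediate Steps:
-9/44 + N = -9/44 + 23 = 1003/44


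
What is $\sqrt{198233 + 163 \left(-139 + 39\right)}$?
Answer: $\sqrt{181933} \approx 426.54$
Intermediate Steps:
$\sqrt{198233 + 163 \left(-139 + 39\right)} = \sqrt{198233 + 163 \left(-100\right)} = \sqrt{198233 - 16300} = \sqrt{181933}$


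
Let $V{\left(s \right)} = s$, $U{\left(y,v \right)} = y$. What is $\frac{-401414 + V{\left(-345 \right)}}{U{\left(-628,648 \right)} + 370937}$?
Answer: $- \frac{401759}{370309} \approx -1.0849$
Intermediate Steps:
$\frac{-401414 + V{\left(-345 \right)}}{U{\left(-628,648 \right)} + 370937} = \frac{-401414 - 345}{-628 + 370937} = - \frac{401759}{370309}$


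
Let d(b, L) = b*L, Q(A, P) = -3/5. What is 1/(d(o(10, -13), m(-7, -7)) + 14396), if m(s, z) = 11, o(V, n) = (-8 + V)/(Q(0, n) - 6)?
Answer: 3/43178 ≈ 6.9480e-5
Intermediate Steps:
Q(A, P) = -⅗ (Q(A, P) = -3*⅕ = -⅗)
o(V, n) = 40/33 - 5*V/33 (o(V, n) = (-8 + V)/(-⅗ - 6) = (-8 + V)/(-33/5) = (-8 + V)*(-5/33) = 40/33 - 5*V/33)
d(b, L) = L*b
1/(d(o(10, -13), m(-7, -7)) + 14396) = 1/(11*(40/33 - 5/33*10) + 14396) = 1/(11*(40/33 - 50/33) + 14396) = 1/(11*(-10/33) + 14396) = 1/(-10/3 + 14396) = 1/(43178/3) = 3/43178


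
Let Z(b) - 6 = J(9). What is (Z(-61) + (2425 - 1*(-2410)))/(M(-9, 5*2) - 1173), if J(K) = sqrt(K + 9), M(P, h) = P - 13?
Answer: -4841/1195 - 3*sqrt(2)/1195 ≈ -4.0546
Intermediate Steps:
M(P, h) = -13 + P
J(K) = sqrt(9 + K)
Z(b) = 6 + 3*sqrt(2) (Z(b) = 6 + sqrt(9 + 9) = 6 + sqrt(18) = 6 + 3*sqrt(2))
(Z(-61) + (2425 - 1*(-2410)))/(M(-9, 5*2) - 1173) = ((6 + 3*sqrt(2)) + (2425 - 1*(-2410)))/((-13 - 9) - 1173) = ((6 + 3*sqrt(2)) + (2425 + 2410))/(-22 - 1173) = ((6 + 3*sqrt(2)) + 4835)/(-1195) = (4841 + 3*sqrt(2))*(-1/1195) = -4841/1195 - 3*sqrt(2)/1195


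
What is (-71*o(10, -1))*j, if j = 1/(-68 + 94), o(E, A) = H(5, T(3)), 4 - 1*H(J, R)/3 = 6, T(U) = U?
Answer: 213/13 ≈ 16.385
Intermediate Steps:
H(J, R) = -6 (H(J, R) = 12 - 3*6 = 12 - 18 = -6)
o(E, A) = -6
j = 1/26 ≈ 0.038462
(-71*o(10, -1))*j = -71*(-6)*(1/26) = 426*(1/26) = 213/13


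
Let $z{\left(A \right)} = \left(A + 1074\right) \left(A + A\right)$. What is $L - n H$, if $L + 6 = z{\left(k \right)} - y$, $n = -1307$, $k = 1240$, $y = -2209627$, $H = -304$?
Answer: $7551013$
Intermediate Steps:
$z{\left(A \right)} = 2 A \left(1074 + A\right)$ ($z{\left(A \right)} = \left(1074 + A\right) 2 A = 2 A \left(1074 + A\right)$)
$L = 7948341$ ($L = -6 - \left(-2209627 - 2480 \left(1074 + 1240\right)\right) = -6 + \left(2 \cdot 1240 \cdot 2314 + 2209627\right) = -6 + \left(5738720 + 2209627\right) = -6 + 7948347 = 7948341$)
$L - n H = 7948341 - \left(-1307\right) \left(-304\right) = 7948341 - 397328 = 7551013$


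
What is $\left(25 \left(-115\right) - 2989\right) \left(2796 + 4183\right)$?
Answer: $-40924856$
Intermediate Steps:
$\left(25 \left(-115\right) - 2989\right) \left(2796 + 4183\right) = \left(-2875 - 2989\right) 6979 = \left(-5864\right) 6979 = -40924856$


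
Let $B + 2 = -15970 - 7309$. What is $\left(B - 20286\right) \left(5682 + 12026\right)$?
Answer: $-771484436$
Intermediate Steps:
$B = -23281$ ($B = -2 - 23279 = -23281$)
$\left(B - 20286\right) \left(5682 + 12026\right) = \left(-23281 - 20286\right) \left(5682 + 12026\right) = \left(-43567\right) 17708 = -771484436$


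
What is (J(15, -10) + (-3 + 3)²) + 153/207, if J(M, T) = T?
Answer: -213/23 ≈ -9.2609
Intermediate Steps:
(J(15, -10) + (-3 + 3)²) + 153/207 = (-10 + (-3 + 3)²) + 153/207 = (-10 + 0²) + 153*(1/207) = (-10 + 0) + 17/23 = -10 + 17/23 = -213/23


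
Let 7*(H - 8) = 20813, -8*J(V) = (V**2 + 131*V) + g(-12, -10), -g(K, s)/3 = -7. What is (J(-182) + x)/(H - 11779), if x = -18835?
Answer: 1119881/492672 ≈ 2.2731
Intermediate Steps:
g(K, s) = 21 (g(K, s) = -3*(-7) = 21)
J(V) = -21/8 - 131*V/8 - V**2/8 (J(V) = -((V**2 + 131*V) + 21)/8 = -(21 + V**2 + 131*V)/8 = -21/8 - 131*V/8 - V**2/8)
H = 20869/7 (H = 8 + (1/7)*20813 = 8 + 20813/7 = 20869/7 ≈ 2981.3)
(J(-182) + x)/(H - 11779) = ((-21/8 - 131/8*(-182) - 1/8*(-182)**2) - 18835)/(20869/7 - 11779) = ((-21/8 + 11921/4 - 1/8*33124) - 18835)/(-61584/7) = ((-21/8 + 11921/4 - 8281/2) - 18835)*(-7/61584) = (-9303/8 - 18835)*(-7/61584) = -159983/8*(-7/61584) = 1119881/492672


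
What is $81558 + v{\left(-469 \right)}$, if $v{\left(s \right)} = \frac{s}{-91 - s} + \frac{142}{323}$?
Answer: $\frac{1422520663}{17442} \approx 81557.0$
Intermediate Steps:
$v{\left(s \right)} = \frac{142}{323} + \frac{s}{-91 - s}$ ($v{\left(s \right)} = \frac{s}{-91 - s} + 142 \cdot \frac{1}{323} = \frac{s}{-91 - s} + \frac{142}{323} = \frac{142}{323} + \frac{s}{-91 - s}$)
$81558 + v{\left(-469 \right)} = 81558 + \frac{12922 - -84889}{323 \left(91 - 469\right)} = 81558 + \frac{12922 + 84889}{323 \left(-378\right)} = 81558 + \frac{1}{323} \left(- \frac{1}{378}\right) 97811 = 81558 - \frac{13973}{17442} = \frac{1422520663}{17442}$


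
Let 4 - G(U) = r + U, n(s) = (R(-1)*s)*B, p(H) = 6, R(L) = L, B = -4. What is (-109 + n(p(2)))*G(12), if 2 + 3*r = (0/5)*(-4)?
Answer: 1870/3 ≈ 623.33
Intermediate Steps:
r = -⅔ (r = -⅔ + ((0/5)*(-4))/3 = -⅔ + ((0*(⅕))*(-4))/3 = -⅔ + (0*(-4))/3 = -⅔ + (⅓)*0 = -⅔ + 0 = -⅔ ≈ -0.66667)
n(s) = 4*s (n(s) = -s*(-4) = 4*s)
G(U) = 14/3 - U (G(U) = 4 - (-⅔ + U) = 4 + (⅔ - U) = 14/3 - U)
(-109 + n(p(2)))*G(12) = (-109 + 4*6)*(14/3 - 1*12) = (-109 + 24)*(14/3 - 12) = -85*(-22/3) = 1870/3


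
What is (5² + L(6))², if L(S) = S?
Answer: 961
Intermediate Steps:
(5² + L(6))² = (5² + 6)² = (25 + 6)² = 31² = 961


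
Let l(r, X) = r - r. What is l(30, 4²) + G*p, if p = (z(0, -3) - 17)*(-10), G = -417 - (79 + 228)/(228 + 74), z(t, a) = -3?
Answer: -12624100/151 ≈ -83603.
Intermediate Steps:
G = -126241/302 (G = -417 - 307/302 = -126241/302 ≈ -418.02)
l(r, X) = 0
p = 200 (p = (-3 - 17)*(-10) = -20*(-10) = 200)
l(30, 4²) + G*p = 0 - 126241/302*200 = 0 - 12624100/151 = -12624100/151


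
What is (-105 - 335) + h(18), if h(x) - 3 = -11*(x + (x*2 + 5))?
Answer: -1086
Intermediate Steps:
h(x) = -52 - 33*x (h(x) = 3 - 11*(x + (x*2 + 5)) = 3 - 11*(x + (2*x + 5)) = 3 - 11*(x + (5 + 2*x)) = 3 - 11*(5 + 3*x) = 3 + (-55 - 33*x) = -52 - 33*x)
(-105 - 335) + h(18) = (-105 - 335) + (-52 - 33*18) = -440 + (-52 - 594) = -440 - 646 = -1086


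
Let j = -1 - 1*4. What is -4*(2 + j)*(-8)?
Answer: -96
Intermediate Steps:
j = -5 (j = -1 - 4 = -5)
-4*(2 + j)*(-8) = -4*(2 - 5)*(-8) = -4*(-3)*(-8) = 12*(-8) = -96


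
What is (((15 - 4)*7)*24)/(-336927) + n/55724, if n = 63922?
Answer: 3572344957/3129153358 ≈ 1.1416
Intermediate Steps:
(((15 - 4)*7)*24)/(-336927) + n/55724 = (((15 - 4)*7)*24)/(-336927) + 63922/55724 = ((11*7)*24)*(-1/336927) + 63922*(1/55724) = (77*24)*(-1/336927) + 31961/27862 = 1848*(-1/336927) + 31961/27862 = -616/112309 + 31961/27862 = 3572344957/3129153358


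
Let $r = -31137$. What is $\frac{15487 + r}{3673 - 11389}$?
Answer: $\frac{7825}{3858} \approx 2.0283$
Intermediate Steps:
$\frac{15487 + r}{3673 - 11389} = \frac{15487 - 31137}{3673 - 11389} = - \frac{15650}{-7716} = \left(-15650\right) \left(- \frac{1}{7716}\right) = \frac{7825}{3858}$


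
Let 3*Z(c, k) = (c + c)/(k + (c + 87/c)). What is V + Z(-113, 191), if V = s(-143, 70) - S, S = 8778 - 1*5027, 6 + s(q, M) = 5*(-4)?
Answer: -98911175/26181 ≈ -3778.0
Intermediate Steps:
s(q, M) = -26 (s(q, M) = -6 + 5*(-4) = -6 - 20 = -26)
Z(c, k) = 2*c/(3*(c + k + 87/c)) (Z(c, k) = ((c + c)/(k + (c + 87/c)))/3 = ((2*c)/(c + k + 87/c))/3 = (2*c/(c + k + 87/c))/3 = 2*c/(3*(c + k + 87/c)))
S = 3751 (S = 8778 - 5027 = 3751)
V = -3777 (V = -26 - 1*3751 = -26 - 3751 = -3777)
V + Z(-113, 191) = -3777 + (2/3)*(-113)**2/(87 + (-113)**2 - 113*191) = -3777 + (2/3)*12769/(87 + 12769 - 21583) = -3777 + (2/3)*12769/(-8727) = -3777 + (2/3)*12769*(-1/8727) = -3777 - 25538/26181 = -98911175/26181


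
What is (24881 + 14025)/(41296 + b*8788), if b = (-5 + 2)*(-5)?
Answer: 19453/86558 ≈ 0.22474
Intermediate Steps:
b = 15 (b = -3*(-5) = 15)
(24881 + 14025)/(41296 + b*8788) = (24881 + 14025)/(41296 + 15*8788) = 38906/(41296 + 131820) = 38906/173116 = 38906*(1/173116) = 19453/86558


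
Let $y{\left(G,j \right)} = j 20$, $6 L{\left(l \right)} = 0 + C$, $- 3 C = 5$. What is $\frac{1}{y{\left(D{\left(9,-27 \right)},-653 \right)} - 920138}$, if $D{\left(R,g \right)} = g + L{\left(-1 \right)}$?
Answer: $- \frac{1}{933198} \approx -1.0716 \cdot 10^{-6}$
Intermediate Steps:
$C = - \frac{5}{3}$ ($C = \left(- \frac{1}{3}\right) 5 = - \frac{5}{3} \approx -1.6667$)
$L{\left(l \right)} = - \frac{5}{18}$ ($L{\left(l \right)} = \frac{0 - \frac{5}{3}}{6} = \frac{1}{6} \left(- \frac{5}{3}\right) = - \frac{5}{18}$)
$D{\left(R,g \right)} = - \frac{5}{18} + g$ ($D{\left(R,g \right)} = g - \frac{5}{18} = - \frac{5}{18} + g$)
$y{\left(G,j \right)} = 20 j$
$\frac{1}{y{\left(D{\left(9,-27 \right)},-653 \right)} - 920138} = \frac{1}{20 \left(-653\right) - 920138} = \frac{1}{-13060 - 920138} = \frac{1}{-933198} = - \frac{1}{933198}$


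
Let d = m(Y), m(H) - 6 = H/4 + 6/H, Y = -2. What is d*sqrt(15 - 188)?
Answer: 5*I*sqrt(173)/2 ≈ 32.882*I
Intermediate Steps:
m(H) = 6 + 6/H + H/4 (m(H) = 6 + (H/4 + 6/H) = 6 + (6/H + H/4) = 6 + 6/H + H/4)
d = 5/2 (d = 6 + 6/(-2) + (1/4)*(-2) = 6 + 6*(-1/2) - 1/2 = 6 - 3 - 1/2 = 5/2 ≈ 2.5000)
d*sqrt(15 - 188) = 5*sqrt(15 - 188)/2 = 5*sqrt(-173)/2 = 5*(I*sqrt(173))/2 = 5*I*sqrt(173)/2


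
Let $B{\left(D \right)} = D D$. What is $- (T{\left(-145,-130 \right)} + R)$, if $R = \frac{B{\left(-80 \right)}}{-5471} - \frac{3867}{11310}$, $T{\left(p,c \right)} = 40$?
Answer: $- \frac{793846681}{20625670} \approx -38.488$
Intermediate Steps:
$B{\left(D \right)} = D^{2}$
$R = - \frac{31180119}{20625670}$ ($R = \frac{\left(-80\right)^{2}}{-5471} - \frac{3867}{11310} = 6400 \left(- \frac{1}{5471}\right) - \frac{1289}{3770} = - \frac{6400}{5471} - \frac{1289}{3770} = - \frac{31180119}{20625670} \approx -1.5117$)
$- (T{\left(-145,-130 \right)} + R) = - (40 - \frac{31180119}{20625670}) = \left(-1\right) \frac{793846681}{20625670} = - \frac{793846681}{20625670}$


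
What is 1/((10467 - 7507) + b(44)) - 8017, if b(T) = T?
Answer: -24083067/3004 ≈ -8017.0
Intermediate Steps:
1/((10467 - 7507) + b(44)) - 8017 = 1/((10467 - 7507) + 44) - 8017 = 1/(2960 + 44) - 8017 = 1/3004 - 8017 = -24083067/3004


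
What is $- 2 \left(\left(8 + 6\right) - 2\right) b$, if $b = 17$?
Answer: $-408$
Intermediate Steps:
$- 2 \left(\left(8 + 6\right) - 2\right) b = - 2 \left(\left(8 + 6\right) - 2\right) 17 = - 2 \left(14 - 2\right) 17 = \left(-2\right) 12 \cdot 17 = \left(-24\right) 17 = -408$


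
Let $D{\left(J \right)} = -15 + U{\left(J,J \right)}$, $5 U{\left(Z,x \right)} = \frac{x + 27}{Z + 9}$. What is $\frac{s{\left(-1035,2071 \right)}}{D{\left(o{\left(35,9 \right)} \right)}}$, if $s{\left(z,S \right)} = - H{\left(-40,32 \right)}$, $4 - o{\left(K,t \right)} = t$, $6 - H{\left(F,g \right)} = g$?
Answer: $- \frac{260}{139} \approx -1.8705$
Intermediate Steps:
$H{\left(F,g \right)} = 6 - g$
$o{\left(K,t \right)} = 4 - t$
$s{\left(z,S \right)} = 26$ ($s{\left(z,S \right)} = - (6 - 32) = \left(-1\right) \left(-26\right) = 26$)
$U{\left(Z,x \right)} = \frac{27 + x}{5 \left(9 + Z\right)}$ ($U{\left(Z,x \right)} = \frac{\left(x + 27\right) \frac{1}{Z + 9}}{5} = \frac{\left(27 + x\right) \frac{1}{9 + Z}}{5} = \frac{\frac{1}{9 + Z} \left(27 + x\right)}{5} = \frac{27 + x}{5 \left(9 + Z\right)}$)
$D{\left(J \right)} = -15 + \frac{27 + J}{5 \left(9 + J\right)}$
$\frac{s{\left(-1035,2071 \right)}}{D{\left(o{\left(35,9 \right)} \right)}} = \frac{26}{\frac{2}{5} \frac{1}{9 + \left(4 - 9\right)} \left(-324 - 37 \left(4 - 9\right)\right)} = \frac{26}{\frac{2}{5} \frac{1}{9 - 5} \left(-324 - -185\right)} = \frac{26}{\frac{2}{5} \cdot \frac{1}{4} \left(-324 + 185\right)} = \frac{26}{\frac{2}{5} \cdot \frac{1}{4} \left(-139\right)} = \frac{26}{- \frac{139}{10}} = 26 \left(- \frac{10}{139}\right) = - \frac{260}{139}$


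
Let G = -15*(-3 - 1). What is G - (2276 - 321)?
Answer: -1895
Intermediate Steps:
G = 60 (G = -15*(-4) = 60)
G - (2276 - 321) = 60 - (2276 - 321) = 60 - 1*1955 = 60 - 1955 = -1895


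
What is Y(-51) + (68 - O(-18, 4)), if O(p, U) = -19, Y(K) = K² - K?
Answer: 2739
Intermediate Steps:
Y(-51) + (68 - O(-18, 4)) = -51*(-1 - 51) + (68 - 1*(-19)) = -51*(-52) + (68 + 19) = 2652 + 87 = 2739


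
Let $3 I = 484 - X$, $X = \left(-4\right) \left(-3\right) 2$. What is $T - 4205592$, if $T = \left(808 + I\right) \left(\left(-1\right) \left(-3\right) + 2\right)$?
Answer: $- \frac{12602356}{3} \approx -4.2008 \cdot 10^{6}$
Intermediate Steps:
$X = 24$ ($X = 12 \cdot 2 = 24$)
$I = \frac{460}{3}$ ($I = \frac{484 - 24}{3} = \frac{1}{3} \cdot 460 = \frac{460}{3} \approx 153.33$)
$T = \frac{14420}{3}$ ($T = \left(808 + \frac{460}{3}\right) \left(\left(-1\right) \left(-3\right) + 2\right) = \frac{2884 \left(3 + 2\right)}{3} = \frac{2884}{3} \cdot 5 = \frac{14420}{3} \approx 4806.7$)
$T - 4205592 = \frac{14420}{3} - 4205592 = - \frac{12602356}{3}$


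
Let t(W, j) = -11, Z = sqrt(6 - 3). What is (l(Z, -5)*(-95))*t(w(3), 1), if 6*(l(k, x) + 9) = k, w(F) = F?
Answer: -9405 + 1045*sqrt(3)/6 ≈ -9103.3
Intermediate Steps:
Z = sqrt(3) ≈ 1.7320
l(k, x) = -9 + k/6
(l(Z, -5)*(-95))*t(w(3), 1) = ((-9 + sqrt(3)/6)*(-95))*(-11) = (855 - 95*sqrt(3)/6)*(-11) = -9405 + 1045*sqrt(3)/6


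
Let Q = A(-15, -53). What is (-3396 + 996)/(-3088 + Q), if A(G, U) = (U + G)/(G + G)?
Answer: 18000/23143 ≈ 0.77777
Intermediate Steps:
A(G, U) = (G + U)/(2*G) (A(G, U) = (G + U)/((2*G)) = (G + U)*(1/(2*G)) = (G + U)/(2*G))
Q = 34/15 (Q = (½)*(-15 - 53)/(-15) = (½)*(-1/15)*(-68) = 34/15 ≈ 2.2667)
(-3396 + 996)/(-3088 + Q) = (-3396 + 996)/(-3088 + 34/15) = -2400/(-46286/15) = -2400*(-15/46286) = 18000/23143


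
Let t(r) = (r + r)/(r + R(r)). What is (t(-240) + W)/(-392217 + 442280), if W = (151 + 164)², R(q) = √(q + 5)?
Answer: 1147758615/579078721 + 96*I*√235/579078721 ≈ 1.982 + 2.5414e-6*I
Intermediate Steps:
R(q) = √(5 + q)
W = 99225 (W = 315² = 99225)
t(r) = 2*r/(r + √(5 + r)) (t(r) = (r + r)/(r + √(5 + r)) = (2*r)/(r + √(5 + r)) = 2*r/(r + √(5 + r)))
(t(-240) + W)/(-392217 + 442280) = (2*(-240)/(-240 + √(5 - 240)) + 99225)/(-392217 + 442280) = (2*(-240)/(-240 + √(-235)) + 99225)/50063 = (2*(-240)/(-240 + I*√235) + 99225)*(1/50063) = (-480/(-240 + I*√235) + 99225)*(1/50063) = (99225 - 480/(-240 + I*√235))*(1/50063) = 99225/50063 - 480/(50063*(-240 + I*√235))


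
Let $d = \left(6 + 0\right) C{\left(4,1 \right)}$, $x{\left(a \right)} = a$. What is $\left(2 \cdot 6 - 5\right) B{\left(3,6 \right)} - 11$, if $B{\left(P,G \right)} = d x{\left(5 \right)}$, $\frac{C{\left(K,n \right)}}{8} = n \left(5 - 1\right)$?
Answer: $6709$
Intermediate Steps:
$C{\left(K,n \right)} = 32 n$ ($C{\left(K,n \right)} = 8 n \left(5 - 1\right) = 8 n 4 = 8 \cdot 4 n = 32 n$)
$d = 192$ ($d = \left(6 + 0\right) 32 \cdot 1 = 6 \cdot 32 = 192$)
$B{\left(P,G \right)} = 960$ ($B{\left(P,G \right)} = 192 \cdot 5 = 960$)
$\left(2 \cdot 6 - 5\right) B{\left(3,6 \right)} - 11 = \left(2 \cdot 6 - 5\right) 960 - 11 = \left(12 - 5\right) 960 - 11 = 7 \cdot 960 - 11 = 6720 - 11 = 6709$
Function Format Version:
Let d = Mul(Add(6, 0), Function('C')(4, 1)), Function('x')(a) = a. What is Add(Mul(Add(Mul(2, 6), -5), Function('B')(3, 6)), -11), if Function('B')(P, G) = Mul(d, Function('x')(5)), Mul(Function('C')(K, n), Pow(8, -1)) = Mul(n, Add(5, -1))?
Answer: 6709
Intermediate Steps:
Function('C')(K, n) = Mul(32, n) (Function('C')(K, n) = Mul(8, Mul(n, Add(5, -1))) = Mul(8, Mul(n, 4)) = Mul(8, Mul(4, n)) = Mul(32, n))
d = 192 (d = Mul(Add(6, 0), Mul(32, 1)) = Mul(6, 32) = 192)
Function('B')(P, G) = 960 (Function('B')(P, G) = Mul(192, 5) = 960)
Add(Mul(Add(Mul(2, 6), -5), Function('B')(3, 6)), -11) = Add(Mul(Add(Mul(2, 6), -5), 960), -11) = Add(Mul(Add(12, -5), 960), -11) = Add(Mul(7, 960), -11) = Add(6720, -11) = 6709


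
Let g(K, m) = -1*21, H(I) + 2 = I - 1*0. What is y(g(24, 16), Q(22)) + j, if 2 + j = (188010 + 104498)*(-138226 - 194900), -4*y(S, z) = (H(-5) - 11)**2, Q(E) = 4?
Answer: -97442020091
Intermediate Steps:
H(I) = -2 + I (H(I) = -2 + (I - 1*0) = -2 + (I + 0) = -2 + I)
g(K, m) = -21
y(S, z) = -81 (y(S, z) = -((-2 - 5) - 11)**2/4 = -(-7 - 11)**2/4 = -1/4*(-18)**2 = -1/4*324 = -81)
j = -97442020010 (j = -2 + (188010 + 104498)*(-138226 - 194900) = -2 + 292508*(-333126) = -2 - 97442020008 = -97442020010)
y(g(24, 16), Q(22)) + j = -81 - 97442020010 = -97442020091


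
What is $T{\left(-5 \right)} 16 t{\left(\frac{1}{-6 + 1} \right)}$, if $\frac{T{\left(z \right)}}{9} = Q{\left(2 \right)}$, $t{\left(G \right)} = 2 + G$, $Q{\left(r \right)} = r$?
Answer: $\frac{2592}{5} \approx 518.4$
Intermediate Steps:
$T{\left(z \right)} = 18$ ($T{\left(z \right)} = 9 \cdot 2 = 18$)
$T{\left(-5 \right)} 16 t{\left(\frac{1}{-6 + 1} \right)} = 18 \cdot 16 \left(2 + \frac{1}{-6 + 1}\right) = 288 \left(2 + \frac{1}{-5}\right) = 288 \left(2 - \frac{1}{5}\right) = 288 \cdot \frac{9}{5} = \frac{2592}{5}$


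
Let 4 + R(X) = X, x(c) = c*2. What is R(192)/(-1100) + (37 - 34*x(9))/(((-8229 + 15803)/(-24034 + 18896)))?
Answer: 58006448/148775 ≈ 389.89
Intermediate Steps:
x(c) = 2*c
R(X) = -4 + X
R(192)/(-1100) + (37 - 34*x(9))/(((-8229 + 15803)/(-24034 + 18896))) = (-4 + 192)/(-1100) + (37 - 68*9)/(((-8229 + 15803)/(-24034 + 18896))) = 188*(-1/1100) + (37 - 34*18)/((7574/(-5138))) = -47/275 + (37 - 612)/((7574*(-1/5138))) = -47/275 - 575/(-541/367) = -47/275 - 575*(-367/541) = -47/275 + 211025/541 = 58006448/148775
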